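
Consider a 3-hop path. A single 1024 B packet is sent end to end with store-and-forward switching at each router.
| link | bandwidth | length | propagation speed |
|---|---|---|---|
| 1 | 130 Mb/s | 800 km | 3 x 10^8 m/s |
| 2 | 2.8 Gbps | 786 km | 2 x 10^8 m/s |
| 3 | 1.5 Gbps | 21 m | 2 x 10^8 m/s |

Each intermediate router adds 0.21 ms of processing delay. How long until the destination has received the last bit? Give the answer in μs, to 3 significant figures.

L = 1024 × 8 = 8192 bits.
Transmission delays (L/R per hop): 63.0154, 2.92571, 5.46133 μs; sum = 71.4024 μs.
Propagation delays (d/s per hop): 2666.67, 3930, 0.105 μs; sum = 6596.77 μs.
Processing at 2 router(s): 2 × 0.21 ms = 420 μs.
End-to-end = 7090 μs.

7090 μs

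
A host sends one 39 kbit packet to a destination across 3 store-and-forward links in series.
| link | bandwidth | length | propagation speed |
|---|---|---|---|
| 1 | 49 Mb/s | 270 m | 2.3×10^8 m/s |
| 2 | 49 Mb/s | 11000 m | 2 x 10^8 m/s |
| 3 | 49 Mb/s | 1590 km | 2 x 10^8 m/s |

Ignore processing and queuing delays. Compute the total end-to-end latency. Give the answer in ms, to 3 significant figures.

10.4 ms

L = 39000 bits.
Transmission delay per hop = L/R = 39000/49000000 = 0.795918 ms; 3 hops → 2.38776 ms.
Propagation delays (d/s per hop): 0.00117391, 0.055, 7.95 ms; sum = 8.00617 ms.
End-to-end = 10.4 ms.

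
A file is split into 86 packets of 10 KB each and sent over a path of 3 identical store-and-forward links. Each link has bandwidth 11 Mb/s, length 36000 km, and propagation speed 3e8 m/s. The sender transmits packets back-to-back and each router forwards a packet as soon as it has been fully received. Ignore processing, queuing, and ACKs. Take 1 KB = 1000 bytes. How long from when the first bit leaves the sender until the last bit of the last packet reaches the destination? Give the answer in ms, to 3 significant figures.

1000 ms

Per-hop transmission t_tx = L/R = 80000/11000000 = 7.27273 ms.
Per-hop propagation t_prop = 36000000/300000000 = 120 ms.
Pipeline fill: first packet needs 3·t_tx to clear all hops; remaining 85 packets each add one t_tx.
Total = (3+86-1)·t_tx + 3·t_prop = 88·7.27273 + 3·120 = 1000 ms.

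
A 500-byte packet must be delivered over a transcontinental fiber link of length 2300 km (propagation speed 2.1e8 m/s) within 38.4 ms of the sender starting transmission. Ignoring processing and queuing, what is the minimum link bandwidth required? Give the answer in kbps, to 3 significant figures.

146 kbps

L = 4000 bits.
Propagation delay = 2300000 / 210000000 = 10.9524 ms.
Transmission budget = 38.4 − 10.9524 = 27.4476 ms.
R ≥ L / t_tx = 4000 bits / 0.0274476 s = 146 kbps.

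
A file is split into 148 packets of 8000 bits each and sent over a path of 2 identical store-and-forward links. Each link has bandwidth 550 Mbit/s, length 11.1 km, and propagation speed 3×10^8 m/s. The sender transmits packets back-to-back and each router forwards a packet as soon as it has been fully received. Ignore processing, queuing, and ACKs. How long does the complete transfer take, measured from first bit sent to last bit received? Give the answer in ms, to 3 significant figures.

Per-hop transmission t_tx = L/R = 8000/550000000 = 0.0145455 ms.
Per-hop propagation t_prop = 11100/300000000 = 0.037 ms.
Pipeline fill: first packet needs 2·t_tx to clear all hops; remaining 147 packets each add one t_tx.
Total = (2+148-1)·t_tx + 2·t_prop = 149·0.0145455 + 2·0.037 = 2.24 ms.

2.24 ms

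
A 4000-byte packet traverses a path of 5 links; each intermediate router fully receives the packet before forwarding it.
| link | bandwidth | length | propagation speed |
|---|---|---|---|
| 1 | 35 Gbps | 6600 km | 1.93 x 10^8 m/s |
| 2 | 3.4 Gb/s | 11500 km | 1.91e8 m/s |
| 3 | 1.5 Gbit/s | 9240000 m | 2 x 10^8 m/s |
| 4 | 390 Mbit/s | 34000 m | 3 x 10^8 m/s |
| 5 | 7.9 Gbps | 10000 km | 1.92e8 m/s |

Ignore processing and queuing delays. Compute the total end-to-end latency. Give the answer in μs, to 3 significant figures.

193000 μs

L = 4000 × 8 = 32000 bits.
Transmission delays (L/R per hop): 0.914286, 9.41176, 21.3333, 82.0513, 4.05063 μs; sum = 117.761 μs.
Propagation delays (d/s per hop): 34196.9, 60209.4, 46200, 113.333, 52083.3 μs; sum = 192803 μs.
End-to-end = 193000 μs.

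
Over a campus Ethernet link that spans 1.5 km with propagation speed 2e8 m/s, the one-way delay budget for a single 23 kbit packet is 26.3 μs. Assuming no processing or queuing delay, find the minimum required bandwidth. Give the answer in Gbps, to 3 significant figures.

Propagation delay = 1500 / 200000000 = 7.5 μs.
Transmission budget = 26.3 − 7.5 = 18.8 μs.
R ≥ L / t_tx = 23000 bits / 1.88e-05 s = 1.22 Gbps.

1.22 Gbps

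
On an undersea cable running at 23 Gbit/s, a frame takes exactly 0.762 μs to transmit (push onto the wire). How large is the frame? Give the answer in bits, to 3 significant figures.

L = R × t_tx = 23000000000 b/s × 7.62e-07 s = 17526 bits.

17500 bits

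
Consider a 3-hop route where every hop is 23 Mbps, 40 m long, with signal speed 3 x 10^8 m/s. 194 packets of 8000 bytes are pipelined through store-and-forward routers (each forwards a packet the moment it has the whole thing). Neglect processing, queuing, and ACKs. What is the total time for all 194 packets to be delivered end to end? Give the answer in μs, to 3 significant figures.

545000 μs

Per-hop transmission t_tx = L/R = 64000/23000000 = 2782.61 μs.
Per-hop propagation t_prop = 40/300000000 = 0.133333 μs.
Pipeline fill: first packet needs 3·t_tx to clear all hops; remaining 193 packets each add one t_tx.
Total = (3+194-1)·t_tx + 3·t_prop = 196·2782.61 + 3·0.133333 = 545000 μs.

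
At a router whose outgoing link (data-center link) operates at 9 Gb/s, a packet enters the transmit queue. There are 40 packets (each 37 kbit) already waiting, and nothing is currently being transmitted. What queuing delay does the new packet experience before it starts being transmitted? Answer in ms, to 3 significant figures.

0.164 ms

Each queued packet: L/R = 37000/9000000000 = 0.00411111 ms.
40 queued → 0.164444 ms.
Queuing delay = 0.164 ms.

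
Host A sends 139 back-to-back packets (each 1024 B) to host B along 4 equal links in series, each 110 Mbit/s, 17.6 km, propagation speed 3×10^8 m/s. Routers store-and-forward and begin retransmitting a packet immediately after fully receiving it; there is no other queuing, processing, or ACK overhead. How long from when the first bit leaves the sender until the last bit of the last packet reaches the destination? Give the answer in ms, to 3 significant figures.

10.8 ms

Per-hop transmission t_tx = L/R = 8192/110000000 = 0.0744727 ms.
Per-hop propagation t_prop = 17600/300000000 = 0.0586667 ms.
Pipeline fill: first packet needs 4·t_tx to clear all hops; remaining 138 packets each add one t_tx.
Total = (4+139-1)·t_tx + 4·t_prop = 142·0.0744727 + 4·0.0586667 = 10.8 ms.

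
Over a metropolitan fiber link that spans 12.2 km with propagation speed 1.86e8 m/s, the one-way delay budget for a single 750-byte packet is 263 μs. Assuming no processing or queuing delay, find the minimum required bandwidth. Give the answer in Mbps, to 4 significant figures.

L = 6000 bits.
Propagation delay = 12200 / 186000000 = 65.5914 μs.
Transmission budget = 263 − 65.5914 = 197.409 μs.
R ≥ L / t_tx = 6000 bits / 0.000197409 s = 30.39 Mbps.

30.39 Mbps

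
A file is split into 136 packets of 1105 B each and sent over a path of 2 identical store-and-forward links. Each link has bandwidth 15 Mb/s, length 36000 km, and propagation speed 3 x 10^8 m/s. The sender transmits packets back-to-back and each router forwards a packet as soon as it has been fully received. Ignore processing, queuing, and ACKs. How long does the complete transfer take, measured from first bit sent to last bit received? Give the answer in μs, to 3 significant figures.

321000 μs

Per-hop transmission t_tx = L/R = 8840/15000000 = 589.333 μs.
Per-hop propagation t_prop = 36000000/300000000 = 120000 μs.
Pipeline fill: first packet needs 2·t_tx to clear all hops; remaining 135 packets each add one t_tx.
Total = (2+136-1)·t_tx + 2·t_prop = 137·589.333 + 2·120000 = 321000 μs.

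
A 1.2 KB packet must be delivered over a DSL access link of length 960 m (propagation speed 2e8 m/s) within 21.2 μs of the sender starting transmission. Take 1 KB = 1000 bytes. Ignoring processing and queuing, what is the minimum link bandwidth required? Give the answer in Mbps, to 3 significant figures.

L = 9600 bits.
Propagation delay = 960 / 200000000 = 4.8 μs.
Transmission budget = 21.2 − 4.8 = 16.4 μs.
R ≥ L / t_tx = 9600 bits / 1.64e-05 s = 585 Mbps.

585 Mbps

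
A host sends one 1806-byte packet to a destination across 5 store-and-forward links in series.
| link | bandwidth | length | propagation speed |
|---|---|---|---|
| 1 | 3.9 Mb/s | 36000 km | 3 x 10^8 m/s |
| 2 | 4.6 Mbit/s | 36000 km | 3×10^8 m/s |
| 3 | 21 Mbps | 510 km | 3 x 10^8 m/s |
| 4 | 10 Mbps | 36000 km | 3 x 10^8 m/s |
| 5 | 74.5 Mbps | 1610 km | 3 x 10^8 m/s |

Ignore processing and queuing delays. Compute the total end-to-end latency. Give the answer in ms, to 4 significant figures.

376.2 ms

L = 1806 × 8 = 14448 bits.
Transmission delays (L/R per hop): 3.70462, 3.14087, 0.688, 1.4448, 0.193933 ms; sum = 9.17222 ms.
Propagation delays (d/s per hop): 120, 120, 1.7, 120, 5.36667 ms; sum = 367.067 ms.
End-to-end = 376.2 ms.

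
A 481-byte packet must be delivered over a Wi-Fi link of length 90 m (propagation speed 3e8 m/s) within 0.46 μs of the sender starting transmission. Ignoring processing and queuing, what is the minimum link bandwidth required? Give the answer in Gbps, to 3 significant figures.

24.1 Gbps

L = 3848 bits.
Propagation delay = 90 / 300000000 = 0.3 μs.
Transmission budget = 0.46 − 0.3 = 0.16 μs.
R ≥ L / t_tx = 3848 bits / 1.6e-07 s = 24.1 Gbps.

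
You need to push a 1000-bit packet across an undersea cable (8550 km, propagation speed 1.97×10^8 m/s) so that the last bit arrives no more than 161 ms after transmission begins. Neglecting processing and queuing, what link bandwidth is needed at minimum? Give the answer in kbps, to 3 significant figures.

Propagation delay = 8550000 / 197000000 = 43.401 ms.
Transmission budget = 161 − 43.401 = 117.599 ms.
R ≥ L / t_tx = 1000 bits / 0.117599 s = 8.50 kbps.

8.50 kbps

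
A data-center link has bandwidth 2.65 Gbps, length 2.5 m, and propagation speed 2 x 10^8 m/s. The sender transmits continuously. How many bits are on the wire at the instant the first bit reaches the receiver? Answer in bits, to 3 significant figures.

33.1 bits

Propagation delay = 2.5 / 200000000 = 1.25e-08 s.
BDP = R × t_prop = 2650000000 × 1.25e-08 = 33.125 bits.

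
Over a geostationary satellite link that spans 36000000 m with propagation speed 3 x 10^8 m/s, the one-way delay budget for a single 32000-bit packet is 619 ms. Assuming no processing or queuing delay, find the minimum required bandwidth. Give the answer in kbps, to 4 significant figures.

64.13 kbps

Propagation delay = 36000000 / 300000000 = 120 ms.
Transmission budget = 619 − 120 = 499 ms.
R ≥ L / t_tx = 32000 bits / 0.499 s = 64.13 kbps.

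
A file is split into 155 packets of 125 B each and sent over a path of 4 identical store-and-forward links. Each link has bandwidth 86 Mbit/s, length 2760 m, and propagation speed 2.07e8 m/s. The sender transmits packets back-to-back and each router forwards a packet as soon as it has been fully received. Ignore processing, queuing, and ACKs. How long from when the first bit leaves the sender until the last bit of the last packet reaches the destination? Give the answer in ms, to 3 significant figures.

1.89 ms

Per-hop transmission t_tx = L/R = 1000/86000000 = 0.0116279 ms.
Per-hop propagation t_prop = 2760/2.07e+08 = 0.0133333 ms.
Pipeline fill: first packet needs 4·t_tx to clear all hops; remaining 154 packets each add one t_tx.
Total = (4+155-1)·t_tx + 4·t_prop = 158·0.0116279 + 4·0.0133333 = 1.89 ms.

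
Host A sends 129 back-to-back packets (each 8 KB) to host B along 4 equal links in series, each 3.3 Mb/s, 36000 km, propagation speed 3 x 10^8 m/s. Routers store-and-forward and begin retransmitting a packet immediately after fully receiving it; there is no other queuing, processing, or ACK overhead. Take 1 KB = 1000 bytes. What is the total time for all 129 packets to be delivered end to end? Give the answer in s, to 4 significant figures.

3.040 s

Per-hop transmission t_tx = L/R = 64000/3300000 = 0.0193939 s.
Per-hop propagation t_prop = 36000000/300000000 = 0.12 s.
Pipeline fill: first packet needs 4·t_tx to clear all hops; remaining 128 packets each add one t_tx.
Total = (4+129-1)·t_tx + 4·t_prop = 132·0.0193939 + 4·0.12 = 3.040 s.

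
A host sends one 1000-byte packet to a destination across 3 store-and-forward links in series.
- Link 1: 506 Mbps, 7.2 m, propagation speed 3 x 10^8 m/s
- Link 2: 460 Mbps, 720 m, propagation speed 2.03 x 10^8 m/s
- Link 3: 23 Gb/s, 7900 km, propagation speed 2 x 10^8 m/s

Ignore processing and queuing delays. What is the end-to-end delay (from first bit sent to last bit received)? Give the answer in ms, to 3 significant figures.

39.5 ms

L = 1000 × 8 = 8000 bits.
Transmission delays (L/R per hop): 0.0158103, 0.0173913, 0.000347826 ms; sum = 0.0335494 ms.
Propagation delays (d/s per hop): 2.4e-05, 0.0035468, 39.5 ms; sum = 39.5036 ms.
End-to-end = 39.5 ms.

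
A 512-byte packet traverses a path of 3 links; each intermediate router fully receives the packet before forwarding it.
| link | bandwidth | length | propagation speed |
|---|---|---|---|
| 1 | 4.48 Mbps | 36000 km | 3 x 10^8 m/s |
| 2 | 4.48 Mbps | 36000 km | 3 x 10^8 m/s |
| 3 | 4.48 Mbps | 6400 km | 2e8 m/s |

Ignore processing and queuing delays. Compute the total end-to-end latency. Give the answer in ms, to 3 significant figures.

275 ms

L = 512 × 8 = 4096 bits.
Transmission delay per hop = L/R = 4096/4480000 = 0.914286 ms; 3 hops → 2.74286 ms.
Propagation delays (d/s per hop): 120, 120, 32 ms; sum = 272 ms.
End-to-end = 275 ms.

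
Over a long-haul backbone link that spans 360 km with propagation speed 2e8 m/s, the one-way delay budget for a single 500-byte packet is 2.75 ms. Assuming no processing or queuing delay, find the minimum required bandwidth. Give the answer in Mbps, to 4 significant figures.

4.211 Mbps

L = 4000 bits.
Propagation delay = 360000 / 200000000 = 1.8 ms.
Transmission budget = 2.75 − 1.8 = 0.95 ms.
R ≥ L / t_tx = 4000 bits / 0.00095 s = 4.211 Mbps.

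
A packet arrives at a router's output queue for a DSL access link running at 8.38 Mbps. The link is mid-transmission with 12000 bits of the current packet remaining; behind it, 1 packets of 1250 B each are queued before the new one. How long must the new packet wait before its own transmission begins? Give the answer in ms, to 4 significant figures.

Each queued packet: L/R = 10000/8.38e+06 = 1.19332 ms.
1 queued → 1.19332 ms.
Plus remaining 12000 bits of current packet: 1.43198 ms.
Queuing delay = 2.625 ms.

2.625 ms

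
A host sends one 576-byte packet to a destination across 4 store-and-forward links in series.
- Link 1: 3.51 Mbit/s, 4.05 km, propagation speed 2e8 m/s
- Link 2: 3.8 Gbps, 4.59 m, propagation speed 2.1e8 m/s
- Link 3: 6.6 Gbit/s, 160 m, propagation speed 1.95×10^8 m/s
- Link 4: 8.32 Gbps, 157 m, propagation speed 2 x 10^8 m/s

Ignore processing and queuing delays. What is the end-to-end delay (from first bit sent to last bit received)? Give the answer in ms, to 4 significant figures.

L = 576 × 8 = 4608 bits.
Transmission delays (L/R per hop): 1.31282, 0.00121263, 0.000698182, 0.000553846 ms; sum = 1.31529 ms.
Propagation delays (d/s per hop): 0.02025, 2.18571e-05, 0.000820513, 0.000785 ms; sum = 0.0218774 ms.
End-to-end = 1.337 ms.

1.337 ms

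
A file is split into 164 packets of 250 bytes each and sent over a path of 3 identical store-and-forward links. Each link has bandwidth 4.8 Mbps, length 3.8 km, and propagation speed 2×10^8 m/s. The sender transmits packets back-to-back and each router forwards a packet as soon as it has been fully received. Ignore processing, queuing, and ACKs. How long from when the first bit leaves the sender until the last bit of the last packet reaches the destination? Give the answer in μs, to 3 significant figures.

69200 μs

Per-hop transmission t_tx = L/R = 2000/4800000 = 416.667 μs.
Per-hop propagation t_prop = 3800/200000000 = 19 μs.
Pipeline fill: first packet needs 3·t_tx to clear all hops; remaining 163 packets each add one t_tx.
Total = (3+164-1)·t_tx + 3·t_prop = 166·416.667 + 3·19 = 69200 μs.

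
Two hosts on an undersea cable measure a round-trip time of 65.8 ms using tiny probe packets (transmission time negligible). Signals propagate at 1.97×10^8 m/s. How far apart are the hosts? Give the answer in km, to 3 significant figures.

6480 km

One-way propagation = RTT/2 = 32.9 ms.
d = s × t = 197000000 × 0.0329 = 6480 km.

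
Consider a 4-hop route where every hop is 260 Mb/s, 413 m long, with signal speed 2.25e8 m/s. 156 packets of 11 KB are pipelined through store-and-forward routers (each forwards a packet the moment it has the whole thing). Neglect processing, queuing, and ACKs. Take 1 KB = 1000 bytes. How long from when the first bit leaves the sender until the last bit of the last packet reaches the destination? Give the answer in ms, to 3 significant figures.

53.8 ms

Per-hop transmission t_tx = L/R = 88000/260000000 = 0.338462 ms.
Per-hop propagation t_prop = 413/225000000 = 0.00183556 ms.
Pipeline fill: first packet needs 4·t_tx to clear all hops; remaining 155 packets each add one t_tx.
Total = (4+156-1)·t_tx + 4·t_prop = 159·0.338462 + 4·0.00183556 = 53.8 ms.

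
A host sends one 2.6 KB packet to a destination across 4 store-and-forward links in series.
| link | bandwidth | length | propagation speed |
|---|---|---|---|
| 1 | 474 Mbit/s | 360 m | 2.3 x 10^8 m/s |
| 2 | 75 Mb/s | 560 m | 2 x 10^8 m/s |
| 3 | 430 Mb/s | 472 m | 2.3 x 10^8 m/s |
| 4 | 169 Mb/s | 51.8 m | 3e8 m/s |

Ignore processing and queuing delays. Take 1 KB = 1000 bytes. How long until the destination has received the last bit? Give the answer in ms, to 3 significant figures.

0.499 ms

L = 20800 bits.
Transmission delays (L/R per hop): 0.0438819, 0.277333, 0.0483721, 0.123077 ms; sum = 0.492664 ms.
Propagation delays (d/s per hop): 0.00156522, 0.0028, 0.00205217, 0.000172667 ms; sum = 0.00659006 ms.
End-to-end = 0.499 ms.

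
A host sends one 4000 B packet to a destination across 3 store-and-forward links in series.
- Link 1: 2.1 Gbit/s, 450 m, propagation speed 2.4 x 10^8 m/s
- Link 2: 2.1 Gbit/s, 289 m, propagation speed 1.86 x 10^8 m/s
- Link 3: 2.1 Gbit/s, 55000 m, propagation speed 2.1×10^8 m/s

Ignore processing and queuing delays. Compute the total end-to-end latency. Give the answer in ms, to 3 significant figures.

L = 4000 × 8 = 32000 bits.
Transmission delay per hop = L/R = 32000/2100000000 = 0.0152381 ms; 3 hops → 0.0457143 ms.
Propagation delays (d/s per hop): 0.001875, 0.00155376, 0.261905 ms; sum = 0.265334 ms.
End-to-end = 0.311 ms.

0.311 ms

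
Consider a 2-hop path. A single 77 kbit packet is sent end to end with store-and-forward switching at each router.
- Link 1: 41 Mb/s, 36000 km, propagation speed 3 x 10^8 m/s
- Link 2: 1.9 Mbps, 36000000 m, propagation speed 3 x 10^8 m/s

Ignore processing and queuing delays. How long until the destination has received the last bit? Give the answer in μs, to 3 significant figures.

L = 77000 bits.
Transmission delays (L/R per hop): 1878.05, 40526.3 μs; sum = 42404.4 μs.
Propagation delays (d/s per hop): 120000, 120000 μs; sum = 240000 μs.
End-to-end = 282000 μs.

282000 μs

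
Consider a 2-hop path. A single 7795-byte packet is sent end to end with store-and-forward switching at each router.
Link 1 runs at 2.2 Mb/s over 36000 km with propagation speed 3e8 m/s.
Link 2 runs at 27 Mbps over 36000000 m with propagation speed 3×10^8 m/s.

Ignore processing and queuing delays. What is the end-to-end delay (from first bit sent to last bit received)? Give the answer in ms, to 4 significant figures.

L = 7795 × 8 = 62360 bits.
Transmission delays (L/R per hop): 28.3455, 2.30963 ms; sum = 30.6551 ms.
Propagation delays (d/s per hop): 120, 120 ms; sum = 240 ms.
End-to-end = 270.7 ms.

270.7 ms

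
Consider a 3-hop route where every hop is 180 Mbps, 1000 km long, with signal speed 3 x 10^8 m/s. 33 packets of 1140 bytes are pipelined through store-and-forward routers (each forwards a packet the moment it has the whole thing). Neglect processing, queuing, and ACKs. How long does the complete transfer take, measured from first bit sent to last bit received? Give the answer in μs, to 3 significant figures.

Per-hop transmission t_tx = L/R = 9120/180000000 = 50.6667 μs.
Per-hop propagation t_prop = 1000000/300000000 = 3333.33 μs.
Pipeline fill: first packet needs 3·t_tx to clear all hops; remaining 32 packets each add one t_tx.
Total = (3+33-1)·t_tx + 3·t_prop = 35·50.6667 + 3·3333.33 = 11800 μs.

11800 μs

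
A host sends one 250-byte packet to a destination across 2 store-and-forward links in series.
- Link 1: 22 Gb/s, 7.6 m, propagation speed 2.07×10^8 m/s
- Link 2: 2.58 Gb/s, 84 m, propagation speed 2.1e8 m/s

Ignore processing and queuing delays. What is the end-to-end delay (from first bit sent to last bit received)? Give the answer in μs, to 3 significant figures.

L = 250 × 8 = 2000 bits.
Transmission delays (L/R per hop): 0.0909091, 0.775194 μs; sum = 0.866103 μs.
Propagation delays (d/s per hop): 0.036715, 0.4 μs; sum = 0.436715 μs.
End-to-end = 1.30 μs.

1.30 μs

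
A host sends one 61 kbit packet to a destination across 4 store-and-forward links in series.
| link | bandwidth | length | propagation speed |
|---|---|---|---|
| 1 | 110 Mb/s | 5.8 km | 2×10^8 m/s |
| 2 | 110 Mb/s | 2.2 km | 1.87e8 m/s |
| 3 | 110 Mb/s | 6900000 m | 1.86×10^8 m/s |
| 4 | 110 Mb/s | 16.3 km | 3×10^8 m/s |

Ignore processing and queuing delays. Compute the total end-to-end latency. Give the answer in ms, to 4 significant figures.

L = 61000 bits.
Transmission delay per hop = L/R = 61000/110000000 = 0.554545 ms; 4 hops → 2.21818 ms.
Propagation delays (d/s per hop): 0.029, 0.0117647, 37.0968, 0.0543333 ms; sum = 37.1919 ms.
End-to-end = 39.41 ms.

39.41 ms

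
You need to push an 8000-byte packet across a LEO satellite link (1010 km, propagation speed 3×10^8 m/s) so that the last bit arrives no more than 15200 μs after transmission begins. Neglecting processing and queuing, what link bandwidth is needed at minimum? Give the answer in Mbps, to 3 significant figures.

5.41 Mbps

L = 64000 bits.
Propagation delay = 1010000 / 300000000 = 3366.67 μs.
Transmission budget = 15200 − 3366.67 = 11833.3 μs.
R ≥ L / t_tx = 64000 bits / 0.0118333 s = 5.41 Mbps.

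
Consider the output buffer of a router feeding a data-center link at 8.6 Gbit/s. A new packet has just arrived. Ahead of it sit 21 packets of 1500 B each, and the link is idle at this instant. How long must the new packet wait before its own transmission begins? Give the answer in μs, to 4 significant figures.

29.30 μs

Each queued packet: L/R = 12000/8600000000 = 1.39535 μs.
21 queued → 29.3023 μs.
Queuing delay = 29.30 μs.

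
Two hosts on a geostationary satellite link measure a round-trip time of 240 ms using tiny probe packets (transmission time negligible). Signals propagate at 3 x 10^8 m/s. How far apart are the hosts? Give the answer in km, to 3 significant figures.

36000 km

One-way propagation = RTT/2 = 120 ms.
d = s × t = 300000000 × 0.12 = 36000 km.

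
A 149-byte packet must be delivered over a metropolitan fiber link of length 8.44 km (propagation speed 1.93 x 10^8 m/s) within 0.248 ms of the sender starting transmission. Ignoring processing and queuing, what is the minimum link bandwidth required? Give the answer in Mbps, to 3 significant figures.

5.84 Mbps

L = 1192 bits.
Propagation delay = 8440 / 193000000 = 0.0437306 ms.
Transmission budget = 0.248 − 0.0437306 = 0.204269 ms.
R ≥ L / t_tx = 1192 bits / 0.000204269 s = 5.84 Mbps.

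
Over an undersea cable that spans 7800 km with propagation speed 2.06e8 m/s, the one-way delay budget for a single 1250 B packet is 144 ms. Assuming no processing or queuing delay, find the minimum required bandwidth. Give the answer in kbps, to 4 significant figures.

94.22 kbps

L = 10000 bits.
Propagation delay = 7800000 / 206000000 = 37.8641 ms.
Transmission budget = 144 − 37.8641 = 106.136 ms.
R ≥ L / t_tx = 10000 bits / 0.106136 s = 94.22 kbps.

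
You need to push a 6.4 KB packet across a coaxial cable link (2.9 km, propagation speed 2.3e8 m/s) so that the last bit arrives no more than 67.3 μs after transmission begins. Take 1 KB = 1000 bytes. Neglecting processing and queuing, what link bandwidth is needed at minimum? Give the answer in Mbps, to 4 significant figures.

936.2 Mbps

L = 51200 bits.
Propagation delay = 2900 / 2.3e+08 = 12.6087 μs.
Transmission budget = 67.3 − 12.6087 = 54.6913 μs.
R ≥ L / t_tx = 51200 bits / 5.46913e-05 s = 936.2 Mbps.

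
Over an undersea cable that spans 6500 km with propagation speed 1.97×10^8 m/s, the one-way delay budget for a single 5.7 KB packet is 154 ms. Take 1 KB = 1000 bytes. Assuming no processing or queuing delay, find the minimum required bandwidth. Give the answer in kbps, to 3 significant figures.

377 kbps

L = 45600 bits.
Propagation delay = 6500000 / 197000000 = 32.9949 ms.
Transmission budget = 154 − 32.9949 = 121.005 ms.
R ≥ L / t_tx = 45600 bits / 0.121005 s = 377 kbps.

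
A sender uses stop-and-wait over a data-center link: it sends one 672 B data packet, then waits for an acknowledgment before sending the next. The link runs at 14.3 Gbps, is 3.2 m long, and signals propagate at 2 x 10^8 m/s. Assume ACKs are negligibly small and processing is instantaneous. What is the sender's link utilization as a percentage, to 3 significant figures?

92.2 %

t_tx = L/R = 5376/14300000000 = 3.75944e-07 s.
t_prop = 3.2/200000000 = 1.6e-08 s; RTT = 3.2e-08 s.
Cycle = t_tx + RTT = 4.07944e-07 s.
Utilization = t_tx / cycle = 3.75944e-07/4.07944e-07 = 92.2 %.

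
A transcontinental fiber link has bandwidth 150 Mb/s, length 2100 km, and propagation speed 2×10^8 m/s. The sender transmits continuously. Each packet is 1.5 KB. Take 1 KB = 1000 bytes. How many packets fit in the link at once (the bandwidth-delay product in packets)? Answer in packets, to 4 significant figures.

Propagation delay = 2100000 / 200000000 = 0.0105 s.
BDP = R × t_prop = 150000000 × 0.0105 = 1575000 bits.
In packets of 12000 bits: 131.3 packets.

131.3 packets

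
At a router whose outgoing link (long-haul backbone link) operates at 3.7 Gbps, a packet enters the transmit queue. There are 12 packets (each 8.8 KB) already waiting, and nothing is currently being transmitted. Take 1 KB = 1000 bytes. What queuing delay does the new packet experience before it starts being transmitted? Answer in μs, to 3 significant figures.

Each queued packet: L/R = 70400/3700000000 = 19.027 μs.
12 queued → 228.324 μs.
Queuing delay = 228 μs.

228 μs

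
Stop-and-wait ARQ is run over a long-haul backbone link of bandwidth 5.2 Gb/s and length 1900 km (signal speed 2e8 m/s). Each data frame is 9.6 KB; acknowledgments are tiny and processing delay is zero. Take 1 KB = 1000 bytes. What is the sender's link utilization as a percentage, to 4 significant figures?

0.07767 %

t_tx = L/R = 76800/5200000000 = 1.47692e-05 s.
t_prop = 1900000/200000000 = 0.0095 s; RTT = 0.019 s.
Cycle = t_tx + RTT = 0.0190148 s.
Utilization = t_tx / cycle = 1.47692e-05/0.0190148 = 0.07767 %.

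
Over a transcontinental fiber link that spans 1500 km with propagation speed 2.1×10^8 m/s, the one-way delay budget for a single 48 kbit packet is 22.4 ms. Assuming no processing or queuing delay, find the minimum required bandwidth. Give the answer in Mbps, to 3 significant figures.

Propagation delay = 1500000 / 210000000 = 7.14286 ms.
Transmission budget = 22.4 − 7.14286 = 15.2571 ms.
R ≥ L / t_tx = 48000 bits / 0.0152571 s = 3.15 Mbps.

3.15 Mbps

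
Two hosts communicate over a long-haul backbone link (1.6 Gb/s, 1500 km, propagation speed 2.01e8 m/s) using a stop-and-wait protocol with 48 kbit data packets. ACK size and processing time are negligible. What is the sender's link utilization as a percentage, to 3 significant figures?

0.201 %

t_tx = L/R = 48000/1600000000 = 3e-05 s.
t_prop = 1500000/2.01e+08 = 0.00746269 s; RTT = 0.0149254 s.
Cycle = t_tx + RTT = 0.0149554 s.
Utilization = t_tx / cycle = 3e-05/0.0149554 = 0.201 %.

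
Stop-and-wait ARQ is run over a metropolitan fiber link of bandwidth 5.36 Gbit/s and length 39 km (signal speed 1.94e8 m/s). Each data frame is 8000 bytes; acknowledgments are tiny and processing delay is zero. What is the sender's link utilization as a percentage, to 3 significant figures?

t_tx = L/R = 64000/5360000000 = 1.19403e-05 s.
t_prop = 39000/194000000 = 0.000201031 s; RTT = 0.000402062 s.
Cycle = t_tx + RTT = 0.000414002 s.
Utilization = t_tx / cycle = 1.19403e-05/0.000414002 = 2.88 %.

2.88 %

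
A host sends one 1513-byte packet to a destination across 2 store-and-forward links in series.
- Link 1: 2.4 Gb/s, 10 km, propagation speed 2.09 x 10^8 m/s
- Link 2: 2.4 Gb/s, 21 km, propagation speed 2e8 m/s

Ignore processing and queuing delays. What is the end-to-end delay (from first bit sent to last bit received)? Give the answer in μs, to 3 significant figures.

L = 1513 × 8 = 12104 bits.
Transmission delay per hop = L/R = 12104/2400000000 = 5.04333 μs; 2 hops → 10.0867 μs.
Propagation delays (d/s per hop): 47.8469, 105 μs; sum = 152.847 μs.
End-to-end = 163 μs.

163 μs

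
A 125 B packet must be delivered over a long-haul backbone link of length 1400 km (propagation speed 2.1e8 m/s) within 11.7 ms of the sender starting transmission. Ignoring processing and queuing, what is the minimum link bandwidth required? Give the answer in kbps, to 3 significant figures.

199 kbps

L = 1000 bits.
Propagation delay = 1400000 / 210000000 = 6.66667 ms.
Transmission budget = 11.7 − 6.66667 = 5.03333 ms.
R ≥ L / t_tx = 1000 bits / 0.00503333 s = 199 kbps.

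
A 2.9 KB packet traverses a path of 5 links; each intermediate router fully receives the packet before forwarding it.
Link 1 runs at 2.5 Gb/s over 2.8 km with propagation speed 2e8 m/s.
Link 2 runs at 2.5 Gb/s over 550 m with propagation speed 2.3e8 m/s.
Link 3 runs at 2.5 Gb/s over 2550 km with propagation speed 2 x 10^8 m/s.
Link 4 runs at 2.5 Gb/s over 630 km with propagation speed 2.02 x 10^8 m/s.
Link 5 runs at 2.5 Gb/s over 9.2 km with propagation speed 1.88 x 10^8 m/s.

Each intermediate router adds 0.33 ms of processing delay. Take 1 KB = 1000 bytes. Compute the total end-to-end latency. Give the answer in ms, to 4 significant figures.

L = 23200 bits.
Transmission delay per hop = L/R = 23200/2500000000 = 0.00928 ms; 5 hops → 0.0464 ms.
Propagation delays (d/s per hop): 0.014, 0.0023913, 12.75, 3.11881, 0.0489362 ms; sum = 15.9341 ms.
Processing at 4 router(s): 4 × 0.33 ms = 1.32 ms.
End-to-end = 17.30 ms.

17.30 ms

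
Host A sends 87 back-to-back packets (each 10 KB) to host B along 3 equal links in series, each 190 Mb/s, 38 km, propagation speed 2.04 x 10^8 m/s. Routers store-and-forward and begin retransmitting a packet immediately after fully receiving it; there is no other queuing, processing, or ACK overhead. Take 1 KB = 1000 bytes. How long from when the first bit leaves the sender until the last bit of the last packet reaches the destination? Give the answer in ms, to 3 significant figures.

38.0 ms

Per-hop transmission t_tx = L/R = 80000/190000000 = 0.421053 ms.
Per-hop propagation t_prop = 38000/204000000 = 0.186275 ms.
Pipeline fill: first packet needs 3·t_tx to clear all hops; remaining 86 packets each add one t_tx.
Total = (3+87-1)·t_tx + 3·t_prop = 89·0.421053 + 3·0.186275 = 38.0 ms.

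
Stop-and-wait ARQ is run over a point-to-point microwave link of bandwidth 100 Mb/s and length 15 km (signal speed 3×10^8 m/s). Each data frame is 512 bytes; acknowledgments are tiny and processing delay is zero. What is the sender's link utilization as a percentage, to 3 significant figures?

29.1 %

t_tx = L/R = 4096/100000000 = 4.096e-05 s.
t_prop = 15000/300000000 = 5e-05 s; RTT = 0.0001 s.
Cycle = t_tx + RTT = 0.00014096 s.
Utilization = t_tx / cycle = 4.096e-05/0.00014096 = 29.1 %.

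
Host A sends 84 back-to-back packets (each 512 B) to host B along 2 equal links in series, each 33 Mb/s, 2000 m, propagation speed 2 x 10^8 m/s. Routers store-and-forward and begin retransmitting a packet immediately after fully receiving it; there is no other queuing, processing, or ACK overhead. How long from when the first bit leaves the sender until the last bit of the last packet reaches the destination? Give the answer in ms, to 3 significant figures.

Per-hop transmission t_tx = L/R = 4096/33000000 = 0.124121 ms.
Per-hop propagation t_prop = 2000/200000000 = 0.01 ms.
Pipeline fill: first packet needs 2·t_tx to clear all hops; remaining 83 packets each add one t_tx.
Total = (2+84-1)·t_tx + 2·t_prop = 85·0.124121 + 2·0.01 = 10.6 ms.

10.6 ms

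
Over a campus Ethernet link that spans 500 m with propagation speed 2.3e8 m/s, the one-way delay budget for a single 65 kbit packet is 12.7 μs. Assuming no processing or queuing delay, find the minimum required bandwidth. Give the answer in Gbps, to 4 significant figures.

6.175 Gbps

Propagation delay = 500 / 2.3e+08 = 2.17391 μs.
Transmission budget = 12.7 − 2.17391 = 10.5261 μs.
R ≥ L / t_tx = 65000 bits / 1.05261e-05 s = 6.175 Gbps.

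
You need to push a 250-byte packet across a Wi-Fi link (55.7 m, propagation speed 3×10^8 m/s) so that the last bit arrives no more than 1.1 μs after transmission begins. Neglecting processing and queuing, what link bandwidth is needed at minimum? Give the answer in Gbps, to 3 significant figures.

2.19 Gbps

L = 2000 bits.
Propagation delay = 55.7 / 300000000 = 0.185667 μs.
Transmission budget = 1.1 − 0.185667 = 0.914333 μs.
R ≥ L / t_tx = 2000 bits / 9.14333e-07 s = 2.19 Gbps.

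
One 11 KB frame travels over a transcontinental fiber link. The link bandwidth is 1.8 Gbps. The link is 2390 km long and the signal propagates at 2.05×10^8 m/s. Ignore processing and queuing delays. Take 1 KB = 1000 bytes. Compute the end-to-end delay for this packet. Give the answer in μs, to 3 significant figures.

L = 88000 bits.
Transmission delay = L/R = 88000 / 1800000000 = 48.8889 μs.
Propagation delay = d/s = 2390000 m / 2.05e+08 m/s = 11658.5 μs.
Total = 11700 μs.

11700 μs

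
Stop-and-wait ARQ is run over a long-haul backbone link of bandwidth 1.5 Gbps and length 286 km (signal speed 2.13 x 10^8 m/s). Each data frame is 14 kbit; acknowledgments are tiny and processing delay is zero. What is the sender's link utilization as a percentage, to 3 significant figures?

t_tx = L/R = 14000/1500000000 = 9.33333e-06 s.
t_prop = 286000/213000000 = 0.00134272 s; RTT = 0.00268545 s.
Cycle = t_tx + RTT = 0.00269478 s.
Utilization = t_tx / cycle = 9.33333e-06/0.00269478 = 0.346 %.

0.346 %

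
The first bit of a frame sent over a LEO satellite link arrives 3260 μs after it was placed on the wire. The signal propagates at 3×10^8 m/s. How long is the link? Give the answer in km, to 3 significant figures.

978 km

d = s × t_prop = 300000000 × 0.00326 = 978 km.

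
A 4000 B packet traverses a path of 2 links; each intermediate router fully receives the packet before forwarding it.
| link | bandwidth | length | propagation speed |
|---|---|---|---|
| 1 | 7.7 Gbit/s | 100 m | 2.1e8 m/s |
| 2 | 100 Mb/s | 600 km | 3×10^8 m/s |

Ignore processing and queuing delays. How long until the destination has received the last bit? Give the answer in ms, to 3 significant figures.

L = 4000 × 8 = 32000 bits.
Transmission delays (L/R per hop): 0.00415584, 0.32 ms; sum = 0.324156 ms.
Propagation delays (d/s per hop): 0.00047619, 2 ms; sum = 2.00048 ms.
End-to-end = 2.32 ms.

2.32 ms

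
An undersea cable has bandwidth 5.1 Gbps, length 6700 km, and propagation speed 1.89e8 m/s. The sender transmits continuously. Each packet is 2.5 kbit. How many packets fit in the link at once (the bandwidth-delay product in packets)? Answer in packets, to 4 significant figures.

72320 packets

Propagation delay = 6700000 / 189000000 = 0.0354497 s.
BDP = R × t_prop = 5100000000 × 0.0354497 = 180794000 bits.
In packets of 2500 bits: 72320 packets.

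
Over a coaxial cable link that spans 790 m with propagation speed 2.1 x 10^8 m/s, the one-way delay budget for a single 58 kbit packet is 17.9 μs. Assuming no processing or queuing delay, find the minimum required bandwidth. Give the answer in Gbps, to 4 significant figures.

4.102 Gbps

Propagation delay = 790 / 210000000 = 3.7619 μs.
Transmission budget = 17.9 − 3.7619 = 14.1381 μs.
R ≥ L / t_tx = 58000 bits / 1.41381e-05 s = 4.102 Gbps.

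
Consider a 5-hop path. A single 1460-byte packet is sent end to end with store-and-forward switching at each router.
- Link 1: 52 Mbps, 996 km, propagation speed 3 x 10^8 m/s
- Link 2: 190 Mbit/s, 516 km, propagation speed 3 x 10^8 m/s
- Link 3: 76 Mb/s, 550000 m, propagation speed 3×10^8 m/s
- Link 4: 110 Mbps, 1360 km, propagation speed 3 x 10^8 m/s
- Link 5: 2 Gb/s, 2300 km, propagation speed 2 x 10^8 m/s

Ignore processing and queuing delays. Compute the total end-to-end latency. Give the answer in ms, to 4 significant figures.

L = 1460 × 8 = 11680 bits.
Transmission delays (L/R per hop): 0.224615, 0.0614737, 0.153684, 0.106182, 0.00584 ms; sum = 0.551795 ms.
Propagation delays (d/s per hop): 3.32, 1.72, 1.83333, 4.53333, 11.5 ms; sum = 22.9067 ms.
End-to-end = 23.46 ms.

23.46 ms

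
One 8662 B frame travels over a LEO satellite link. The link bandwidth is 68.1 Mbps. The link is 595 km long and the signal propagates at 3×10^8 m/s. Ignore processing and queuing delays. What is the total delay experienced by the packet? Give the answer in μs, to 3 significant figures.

L = 8662 × 8 = 69296 bits.
Transmission delay = L/R = 69296 / 68100000 = 1017.56 μs.
Propagation delay = d/s = 595000 m / 300000000 m/s = 1983.33 μs.
Total = 3000 μs.

3000 μs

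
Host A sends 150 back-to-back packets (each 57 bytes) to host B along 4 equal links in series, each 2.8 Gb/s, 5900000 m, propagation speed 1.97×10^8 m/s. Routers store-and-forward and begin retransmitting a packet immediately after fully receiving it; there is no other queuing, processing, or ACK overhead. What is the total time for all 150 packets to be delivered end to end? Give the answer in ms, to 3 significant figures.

Per-hop transmission t_tx = L/R = 456/2800000000 = 0.000162857 ms.
Per-hop propagation t_prop = 5900000/197000000 = 29.9492 ms.
Pipeline fill: first packet needs 4·t_tx to clear all hops; remaining 149 packets each add one t_tx.
Total = (4+150-1)·t_tx + 4·t_prop = 153·0.000162857 + 4·29.9492 = 120 ms.

120 ms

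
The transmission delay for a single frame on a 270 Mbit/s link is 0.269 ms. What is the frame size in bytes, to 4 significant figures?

9079 bytes

L = R × t_tx = 270000000 b/s × 0.000269 s = 72630 bits.
In bytes: 72630 / 8 = 9079 bytes.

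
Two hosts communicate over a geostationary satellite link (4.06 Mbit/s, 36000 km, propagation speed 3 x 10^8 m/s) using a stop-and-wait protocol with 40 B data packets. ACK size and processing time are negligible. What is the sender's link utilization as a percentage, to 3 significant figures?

t_tx = L/R = 320/4.06e+06 = 7.88177e-05 s.
t_prop = 36000000/300000000 = 0.12 s; RTT = 0.24 s.
Cycle = t_tx + RTT = 0.240079 s.
Utilization = t_tx / cycle = 7.88177e-05/0.240079 = 0.0328 %.

0.0328 %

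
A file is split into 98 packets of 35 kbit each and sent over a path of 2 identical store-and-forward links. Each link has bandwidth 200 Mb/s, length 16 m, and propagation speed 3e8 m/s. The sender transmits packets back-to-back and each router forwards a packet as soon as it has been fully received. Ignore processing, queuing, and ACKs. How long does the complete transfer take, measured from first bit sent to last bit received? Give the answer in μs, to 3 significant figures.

Per-hop transmission t_tx = L/R = 35000/200000000 = 175 μs.
Per-hop propagation t_prop = 16/300000000 = 0.0533333 μs.
Pipeline fill: first packet needs 2·t_tx to clear all hops; remaining 97 packets each add one t_tx.
Total = (2+98-1)·t_tx + 2·t_prop = 99·175 + 2·0.0533333 = 17300 μs.

17300 μs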